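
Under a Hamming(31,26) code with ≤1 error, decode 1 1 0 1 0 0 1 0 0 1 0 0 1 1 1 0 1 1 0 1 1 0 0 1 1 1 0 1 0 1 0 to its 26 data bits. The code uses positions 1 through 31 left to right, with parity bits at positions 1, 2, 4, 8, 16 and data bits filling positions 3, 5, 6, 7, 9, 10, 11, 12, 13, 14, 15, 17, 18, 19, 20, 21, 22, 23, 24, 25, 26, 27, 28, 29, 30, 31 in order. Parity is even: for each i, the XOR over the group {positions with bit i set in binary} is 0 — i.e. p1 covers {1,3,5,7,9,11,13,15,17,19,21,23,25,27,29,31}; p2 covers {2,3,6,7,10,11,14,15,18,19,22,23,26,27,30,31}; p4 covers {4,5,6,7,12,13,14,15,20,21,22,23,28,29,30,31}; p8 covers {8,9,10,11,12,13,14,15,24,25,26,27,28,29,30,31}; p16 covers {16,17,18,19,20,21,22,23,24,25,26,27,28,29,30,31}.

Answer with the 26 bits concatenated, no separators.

00010100111110110011101110

s1 (pos 1,3,5,7,9,11,13,15,17,19,21,23,25,27,29,31): 1⊕0⊕0⊕1⊕0⊕0⊕1⊕1⊕1⊕0⊕1⊕0⊕1⊕0⊕0⊕0 = 1
s2 (pos 2,3,6,7,10,11,14,15,18,19,22,23,26,27,30,31): 1⊕0⊕0⊕1⊕1⊕0⊕1⊕1⊕1⊕0⊕0⊕0⊕1⊕0⊕1⊕0 = 0
s4 (pos 4,5,6,7,12,13,14,15,20,21,22,23,28,29,30,31): 1⊕0⊕0⊕1⊕0⊕1⊕1⊕1⊕1⊕1⊕0⊕0⊕1⊕0⊕1⊕0 = 1
s8 (pos 8,9,10,11,12,13,14,15,24,25,26,27,28,29,30,31): 0⊕0⊕1⊕0⊕0⊕1⊕1⊕1⊕1⊕1⊕1⊕0⊕1⊕0⊕1⊕0 = 1
s16 (pos 16,17,18,19,20,21,22,23,24,25,26,27,28,29,30,31): 0⊕1⊕1⊕0⊕1⊕1⊕0⊕0⊕1⊕1⊕1⊕0⊕1⊕0⊕1⊕0 = 1
Syndrome s16…s1 = 11101 → error at position 29.
Flip position 29: 1101001001001110110110011101010 → 1101001001001110110110011101110
Read data bits from positions 3,5,6,7,9,10,11,12,13,14,15,17,18,19,20,21,22,23,24,25,26,27,28,29,30,31: 00010100111110110011101110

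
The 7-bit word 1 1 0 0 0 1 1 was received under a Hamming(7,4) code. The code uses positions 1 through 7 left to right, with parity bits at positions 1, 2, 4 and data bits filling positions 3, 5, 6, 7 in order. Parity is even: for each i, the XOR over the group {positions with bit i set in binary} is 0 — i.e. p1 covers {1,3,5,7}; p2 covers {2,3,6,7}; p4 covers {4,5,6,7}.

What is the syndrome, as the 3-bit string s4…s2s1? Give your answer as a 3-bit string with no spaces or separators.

010

s1 (pos 1,3,5,7): 1⊕0⊕0⊕1 = 0
s2 (pos 2,3,6,7): 1⊕0⊕1⊕1 = 1
s4 (pos 4,5,6,7): 0⊕0⊕1⊕1 = 0
Syndrome s4…s1 = 010 → error at position 2.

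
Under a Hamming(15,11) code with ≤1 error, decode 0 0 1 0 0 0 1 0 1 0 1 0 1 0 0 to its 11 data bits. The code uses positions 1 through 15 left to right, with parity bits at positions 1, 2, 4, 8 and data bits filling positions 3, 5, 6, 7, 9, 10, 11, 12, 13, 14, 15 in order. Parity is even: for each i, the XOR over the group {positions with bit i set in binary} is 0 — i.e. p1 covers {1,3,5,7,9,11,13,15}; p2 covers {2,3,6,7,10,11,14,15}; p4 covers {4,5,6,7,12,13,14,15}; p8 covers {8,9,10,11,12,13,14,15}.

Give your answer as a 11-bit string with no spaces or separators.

10011000100

s1 (pos 1,3,5,7,9,11,13,15): 0⊕1⊕0⊕1⊕1⊕1⊕1⊕0 = 1
s2 (pos 2,3,6,7,10,11,14,15): 0⊕1⊕0⊕1⊕0⊕1⊕0⊕0 = 1
s4 (pos 4,5,6,7,12,13,14,15): 0⊕0⊕0⊕1⊕0⊕1⊕0⊕0 = 0
s8 (pos 8,9,10,11,12,13,14,15): 0⊕1⊕0⊕1⊕0⊕1⊕0⊕0 = 1
Syndrome s8…s1 = 1011 → error at position 11.
Flip position 11: 001000101010100 → 001000101000100
Read data bits from positions 3,5,6,7,9,10,11,12,13,14,15: 10011000100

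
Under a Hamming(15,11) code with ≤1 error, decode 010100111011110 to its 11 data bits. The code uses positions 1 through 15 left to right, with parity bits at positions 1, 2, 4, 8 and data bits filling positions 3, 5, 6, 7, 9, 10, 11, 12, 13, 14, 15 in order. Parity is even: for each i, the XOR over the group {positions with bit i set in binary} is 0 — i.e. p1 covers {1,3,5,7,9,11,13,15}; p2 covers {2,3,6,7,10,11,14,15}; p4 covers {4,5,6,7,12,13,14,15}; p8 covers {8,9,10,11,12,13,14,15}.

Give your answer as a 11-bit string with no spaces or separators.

s1 (pos 1,3,5,7,9,11,13,15): 0⊕0⊕0⊕1⊕1⊕1⊕1⊕0 = 0
s2 (pos 2,3,6,7,10,11,14,15): 1⊕0⊕0⊕1⊕0⊕1⊕1⊕0 = 0
s4 (pos 4,5,6,7,12,13,14,15): 1⊕0⊕0⊕1⊕1⊕1⊕1⊕0 = 1
s8 (pos 8,9,10,11,12,13,14,15): 1⊕1⊕0⊕1⊕1⊕1⊕1⊕0 = 0
Syndrome s8…s1 = 0100 → error at position 4.
Flip position 4: 010100111011110 → 010000111011110
Read data bits from positions 3,5,6,7,9,10,11,12,13,14,15: 00011011110

00011011110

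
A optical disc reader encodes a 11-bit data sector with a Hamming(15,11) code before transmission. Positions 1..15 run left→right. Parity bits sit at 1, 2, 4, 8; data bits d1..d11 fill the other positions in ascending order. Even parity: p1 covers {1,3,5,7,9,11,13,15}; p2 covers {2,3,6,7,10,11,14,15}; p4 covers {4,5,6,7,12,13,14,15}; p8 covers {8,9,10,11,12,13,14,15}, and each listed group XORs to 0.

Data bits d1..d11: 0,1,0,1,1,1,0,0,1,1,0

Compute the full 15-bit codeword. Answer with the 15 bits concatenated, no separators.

010010101100110

Place data at non-parity positions: p1 p2 0 p4 1 0 1 p8 1 1 0 0 1 1 0
p1 (pos 1,3,5,7,9,11,13,15): XOR of data positions = 0⊕1⊕1⊕1⊕0⊕1⊕0 = 0
p2 (pos 2,3,6,7,10,11,14,15): XOR of data positions = 0⊕0⊕1⊕1⊕0⊕1⊕0 = 1
p4 (pos 4,5,6,7,12,13,14,15): XOR of data positions = 1⊕0⊕1⊕0⊕1⊕1⊕0 = 0
p8 (pos 8,9,10,11,12,13,14,15): XOR of data positions = 1⊕1⊕0⊕0⊕1⊕1⊕0 = 0
Codeword: 010010101100110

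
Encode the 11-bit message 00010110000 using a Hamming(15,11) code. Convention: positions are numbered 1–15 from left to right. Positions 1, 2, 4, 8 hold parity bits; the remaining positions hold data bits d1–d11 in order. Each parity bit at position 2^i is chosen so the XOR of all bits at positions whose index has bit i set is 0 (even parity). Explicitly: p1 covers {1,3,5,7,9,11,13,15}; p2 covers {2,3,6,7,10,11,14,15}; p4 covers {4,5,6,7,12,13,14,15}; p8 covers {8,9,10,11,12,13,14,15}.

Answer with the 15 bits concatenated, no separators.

Place data at non-parity positions: p1 p2 0 p4 0 0 1 p8 0 1 1 0 0 0 0
p1 (pos 1,3,5,7,9,11,13,15): XOR of data positions = 0⊕0⊕1⊕0⊕1⊕0⊕0 = 0
p2 (pos 2,3,6,7,10,11,14,15): XOR of data positions = 0⊕0⊕1⊕1⊕1⊕0⊕0 = 1
p4 (pos 4,5,6,7,12,13,14,15): XOR of data positions = 0⊕0⊕1⊕0⊕0⊕0⊕0 = 1
p8 (pos 8,9,10,11,12,13,14,15): XOR of data positions = 0⊕1⊕1⊕0⊕0⊕0⊕0 = 0
Codeword: 010100100110000

010100100110000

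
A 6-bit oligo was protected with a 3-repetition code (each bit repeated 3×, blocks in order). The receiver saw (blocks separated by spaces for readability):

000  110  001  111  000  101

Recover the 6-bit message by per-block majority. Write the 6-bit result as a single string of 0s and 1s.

010101

Block 1 (000): 0 ones → 0
Block 2 (110): 2 ones → 1
Block 3 (001): 1 one → 0
Block 4 (111): 3 ones → 1
Block 5 (000): 0 ones → 0
Block 6 (101): 2 ones → 1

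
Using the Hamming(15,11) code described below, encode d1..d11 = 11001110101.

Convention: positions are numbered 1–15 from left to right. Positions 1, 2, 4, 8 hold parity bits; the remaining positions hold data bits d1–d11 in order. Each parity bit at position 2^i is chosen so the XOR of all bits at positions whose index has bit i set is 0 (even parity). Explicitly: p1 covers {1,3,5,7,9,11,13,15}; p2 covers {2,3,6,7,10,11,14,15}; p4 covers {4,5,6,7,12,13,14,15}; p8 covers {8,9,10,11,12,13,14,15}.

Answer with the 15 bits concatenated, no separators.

001110011110101

Place data at non-parity positions: p1 p2 1 p4 1 0 0 p8 1 1 1 0 1 0 1
p1 (pos 1,3,5,7,9,11,13,15): XOR of data positions = 1⊕1⊕0⊕1⊕1⊕1⊕1 = 0
p2 (pos 2,3,6,7,10,11,14,15): XOR of data positions = 1⊕0⊕0⊕1⊕1⊕0⊕1 = 0
p4 (pos 4,5,6,7,12,13,14,15): XOR of data positions = 1⊕0⊕0⊕0⊕1⊕0⊕1 = 1
p8 (pos 8,9,10,11,12,13,14,15): XOR of data positions = 1⊕1⊕1⊕0⊕1⊕0⊕1 = 1
Codeword: 001110011110101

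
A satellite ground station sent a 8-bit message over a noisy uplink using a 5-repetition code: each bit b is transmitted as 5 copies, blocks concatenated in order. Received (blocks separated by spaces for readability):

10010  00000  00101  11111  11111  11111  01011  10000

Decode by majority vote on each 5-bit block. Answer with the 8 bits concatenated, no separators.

00011110

Block 1 (10010): 2 ones → 0
Block 2 (00000): 0 ones → 0
Block 3 (00101): 2 ones → 0
Block 4 (11111): 5 ones → 1
Block 5 (11111): 5 ones → 1
Block 6 (11111): 5 ones → 1
Block 7 (01011): 3 ones → 1
Block 8 (10000): 1 one → 0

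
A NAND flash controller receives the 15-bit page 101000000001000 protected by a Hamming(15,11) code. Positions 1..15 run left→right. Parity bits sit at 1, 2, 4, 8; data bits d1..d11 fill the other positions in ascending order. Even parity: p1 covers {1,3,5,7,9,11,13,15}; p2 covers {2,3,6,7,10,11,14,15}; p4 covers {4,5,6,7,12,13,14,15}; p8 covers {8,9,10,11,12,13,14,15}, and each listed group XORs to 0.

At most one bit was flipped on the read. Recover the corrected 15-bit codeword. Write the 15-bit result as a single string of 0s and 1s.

101000000001010

s1 (pos 1,3,5,7,9,11,13,15): 1⊕1⊕0⊕0⊕0⊕0⊕0⊕0 = 0
s2 (pos 2,3,6,7,10,11,14,15): 0⊕1⊕0⊕0⊕0⊕0⊕0⊕0 = 1
s4 (pos 4,5,6,7,12,13,14,15): 0⊕0⊕0⊕0⊕1⊕0⊕0⊕0 = 1
s8 (pos 8,9,10,11,12,13,14,15): 0⊕0⊕0⊕0⊕1⊕0⊕0⊕0 = 1
Syndrome s8…s1 = 1110 → error at position 14.
Flip position 14: 101000000001000 → 101000000001010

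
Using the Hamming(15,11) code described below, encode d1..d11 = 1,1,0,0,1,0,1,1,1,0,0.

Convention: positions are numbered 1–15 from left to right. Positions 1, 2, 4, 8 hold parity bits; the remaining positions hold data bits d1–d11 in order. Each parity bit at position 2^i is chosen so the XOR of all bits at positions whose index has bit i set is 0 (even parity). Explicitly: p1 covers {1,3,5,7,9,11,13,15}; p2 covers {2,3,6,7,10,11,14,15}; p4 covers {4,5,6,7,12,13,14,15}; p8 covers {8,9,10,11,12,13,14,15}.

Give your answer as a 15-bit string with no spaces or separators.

101110001011100

Place data at non-parity positions: p1 p2 1 p4 1 0 0 p8 1 0 1 1 1 0 0
p1 (pos 1,3,5,7,9,11,13,15): XOR of data positions = 1⊕1⊕0⊕1⊕1⊕1⊕0 = 1
p2 (pos 2,3,6,7,10,11,14,15): XOR of data positions = 1⊕0⊕0⊕0⊕1⊕0⊕0 = 0
p4 (pos 4,5,6,7,12,13,14,15): XOR of data positions = 1⊕0⊕0⊕1⊕1⊕0⊕0 = 1
p8 (pos 8,9,10,11,12,13,14,15): XOR of data positions = 1⊕0⊕1⊕1⊕1⊕0⊕0 = 0
Codeword: 101110001011100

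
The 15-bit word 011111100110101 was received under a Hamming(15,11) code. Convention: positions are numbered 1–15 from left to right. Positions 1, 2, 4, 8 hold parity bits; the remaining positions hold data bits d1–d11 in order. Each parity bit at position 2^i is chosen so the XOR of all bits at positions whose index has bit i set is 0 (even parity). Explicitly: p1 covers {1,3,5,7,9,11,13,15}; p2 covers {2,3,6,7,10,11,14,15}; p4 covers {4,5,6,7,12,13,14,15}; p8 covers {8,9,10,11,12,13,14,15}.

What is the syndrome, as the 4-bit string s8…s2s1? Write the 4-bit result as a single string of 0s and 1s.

s1 (pos 1,3,5,7,9,11,13,15): 0⊕1⊕1⊕1⊕0⊕1⊕1⊕1 = 0
s2 (pos 2,3,6,7,10,11,14,15): 1⊕1⊕1⊕1⊕1⊕1⊕0⊕1 = 1
s4 (pos 4,5,6,7,12,13,14,15): 1⊕1⊕1⊕1⊕0⊕1⊕0⊕1 = 0
s8 (pos 8,9,10,11,12,13,14,15): 0⊕0⊕1⊕1⊕0⊕1⊕0⊕1 = 0
Syndrome s8…s1 = 0010 → error at position 2.

0010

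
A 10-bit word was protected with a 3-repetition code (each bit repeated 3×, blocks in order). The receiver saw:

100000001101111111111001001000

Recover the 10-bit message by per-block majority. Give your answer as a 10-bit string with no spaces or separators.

0001111000

Block 1 (100): 1 one → 0
Block 2 (000): 0 ones → 0
Block 3 (001): 1 one → 0
Block 4 (101): 2 ones → 1
Block 5 (111): 3 ones → 1
Block 6 (111): 3 ones → 1
Block 7 (111): 3 ones → 1
Block 8 (001): 1 one → 0
Block 9 (001): 1 one → 0
Block 10 (000): 0 ones → 0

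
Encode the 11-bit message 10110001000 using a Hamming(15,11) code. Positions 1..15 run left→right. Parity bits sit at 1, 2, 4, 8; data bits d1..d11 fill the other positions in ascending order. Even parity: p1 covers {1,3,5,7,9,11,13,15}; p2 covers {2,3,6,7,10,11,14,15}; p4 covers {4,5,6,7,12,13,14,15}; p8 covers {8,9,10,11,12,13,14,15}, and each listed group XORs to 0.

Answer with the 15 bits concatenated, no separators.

011101110001000

Place data at non-parity positions: p1 p2 1 p4 0 1 1 p8 0 0 0 1 0 0 0
p1 (pos 1,3,5,7,9,11,13,15): XOR of data positions = 1⊕0⊕1⊕0⊕0⊕0⊕0 = 0
p2 (pos 2,3,6,7,10,11,14,15): XOR of data positions = 1⊕1⊕1⊕0⊕0⊕0⊕0 = 1
p4 (pos 4,5,6,7,12,13,14,15): XOR of data positions = 0⊕1⊕1⊕1⊕0⊕0⊕0 = 1
p8 (pos 8,9,10,11,12,13,14,15): XOR of data positions = 0⊕0⊕0⊕1⊕0⊕0⊕0 = 1
Codeword: 011101110001000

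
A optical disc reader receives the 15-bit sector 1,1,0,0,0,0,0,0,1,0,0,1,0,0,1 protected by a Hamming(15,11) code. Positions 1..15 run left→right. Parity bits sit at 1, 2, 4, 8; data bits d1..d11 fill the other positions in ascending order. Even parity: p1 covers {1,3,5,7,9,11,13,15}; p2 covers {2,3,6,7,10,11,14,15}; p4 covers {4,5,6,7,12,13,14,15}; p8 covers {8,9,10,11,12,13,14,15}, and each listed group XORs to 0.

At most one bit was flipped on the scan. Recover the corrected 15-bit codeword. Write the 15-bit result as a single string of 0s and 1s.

s1 (pos 1,3,5,7,9,11,13,15): 1⊕0⊕0⊕0⊕1⊕0⊕0⊕1 = 1
s2 (pos 2,3,6,7,10,11,14,15): 1⊕0⊕0⊕0⊕0⊕0⊕0⊕1 = 0
s4 (pos 4,5,6,7,12,13,14,15): 0⊕0⊕0⊕0⊕1⊕0⊕0⊕1 = 0
s8 (pos 8,9,10,11,12,13,14,15): 0⊕1⊕0⊕0⊕1⊕0⊕0⊕1 = 1
Syndrome s8…s1 = 1001 → error at position 9.
Flip position 9: 110000001001001 → 110000000001001

110000000001001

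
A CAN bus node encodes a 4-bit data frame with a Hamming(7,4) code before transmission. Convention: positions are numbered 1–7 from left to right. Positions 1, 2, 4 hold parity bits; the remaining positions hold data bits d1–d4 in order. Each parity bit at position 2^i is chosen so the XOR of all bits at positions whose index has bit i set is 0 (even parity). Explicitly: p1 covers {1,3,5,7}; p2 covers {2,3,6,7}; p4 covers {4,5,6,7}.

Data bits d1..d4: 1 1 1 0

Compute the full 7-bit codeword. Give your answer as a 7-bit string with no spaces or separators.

Place data at non-parity positions: p1 p2 1 p4 1 1 0
p1 (pos 1,3,5,7): XOR of data positions = 1⊕1⊕0 = 0
p2 (pos 2,3,6,7): XOR of data positions = 1⊕1⊕0 = 0
p4 (pos 4,5,6,7): XOR of data positions = 1⊕1⊕0 = 0
Codeword: 0010110

0010110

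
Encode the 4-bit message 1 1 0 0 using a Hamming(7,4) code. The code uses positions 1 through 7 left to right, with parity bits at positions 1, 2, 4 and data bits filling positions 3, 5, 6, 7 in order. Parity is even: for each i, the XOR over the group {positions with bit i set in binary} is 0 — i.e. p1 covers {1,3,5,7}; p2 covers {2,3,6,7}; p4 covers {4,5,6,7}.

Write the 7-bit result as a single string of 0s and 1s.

Place data at non-parity positions: p1 p2 1 p4 1 0 0
p1 (pos 1,3,5,7): XOR of data positions = 1⊕1⊕0 = 0
p2 (pos 2,3,6,7): XOR of data positions = 1⊕0⊕0 = 1
p4 (pos 4,5,6,7): XOR of data positions = 1⊕0⊕0 = 1
Codeword: 0111100

0111100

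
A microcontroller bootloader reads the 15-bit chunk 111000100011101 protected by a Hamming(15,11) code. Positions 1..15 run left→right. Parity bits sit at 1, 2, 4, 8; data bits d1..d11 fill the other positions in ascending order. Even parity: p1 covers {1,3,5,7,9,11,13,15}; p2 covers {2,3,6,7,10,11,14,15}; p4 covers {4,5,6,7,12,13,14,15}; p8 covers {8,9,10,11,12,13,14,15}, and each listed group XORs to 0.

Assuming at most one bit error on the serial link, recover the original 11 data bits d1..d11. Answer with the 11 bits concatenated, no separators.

s1 (pos 1,3,5,7,9,11,13,15): 1⊕1⊕0⊕1⊕0⊕1⊕1⊕1 = 0
s2 (pos 2,3,6,7,10,11,14,15): 1⊕1⊕0⊕1⊕0⊕1⊕0⊕1 = 1
s4 (pos 4,5,6,7,12,13,14,15): 0⊕0⊕0⊕1⊕1⊕1⊕0⊕1 = 0
s8 (pos 8,9,10,11,12,13,14,15): 0⊕0⊕0⊕1⊕1⊕1⊕0⊕1 = 0
Syndrome s8…s1 = 0010 → error at position 2.
Flip position 2: 111000100011101 → 101000100011101
Read data bits from positions 3,5,6,7,9,10,11,12,13,14,15: 10010011101

10010011101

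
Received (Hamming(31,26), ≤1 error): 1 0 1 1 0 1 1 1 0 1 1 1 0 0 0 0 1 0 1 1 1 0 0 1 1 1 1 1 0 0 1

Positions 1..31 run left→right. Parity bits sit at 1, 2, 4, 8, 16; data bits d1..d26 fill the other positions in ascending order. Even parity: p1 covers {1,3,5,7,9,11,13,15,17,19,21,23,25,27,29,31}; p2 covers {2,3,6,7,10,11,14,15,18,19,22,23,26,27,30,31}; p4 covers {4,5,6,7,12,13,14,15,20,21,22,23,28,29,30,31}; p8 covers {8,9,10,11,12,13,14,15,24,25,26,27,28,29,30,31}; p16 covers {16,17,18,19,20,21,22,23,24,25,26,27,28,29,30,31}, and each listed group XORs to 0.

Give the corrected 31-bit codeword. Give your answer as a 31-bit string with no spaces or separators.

1111011101110000101110011111001

s1 (pos 1,3,5,7,9,11,13,15,17,19,21,23,25,27,29,31): 1⊕1⊕0⊕1⊕0⊕1⊕0⊕0⊕1⊕1⊕1⊕0⊕1⊕1⊕0⊕1 = 0
s2 (pos 2,3,6,7,10,11,14,15,18,19,22,23,26,27,30,31): 0⊕1⊕1⊕1⊕1⊕1⊕0⊕0⊕0⊕1⊕0⊕0⊕1⊕1⊕0⊕1 = 1
s4 (pos 4,5,6,7,12,13,14,15,20,21,22,23,28,29,30,31): 1⊕0⊕1⊕1⊕1⊕0⊕0⊕0⊕1⊕1⊕0⊕0⊕1⊕0⊕0⊕1 = 0
s8 (pos 8,9,10,11,12,13,14,15,24,25,26,27,28,29,30,31): 1⊕0⊕1⊕1⊕1⊕0⊕0⊕0⊕1⊕1⊕1⊕1⊕1⊕0⊕0⊕1 = 0
s16 (pos 16,17,18,19,20,21,22,23,24,25,26,27,28,29,30,31): 0⊕1⊕0⊕1⊕1⊕1⊕0⊕0⊕1⊕1⊕1⊕1⊕1⊕0⊕0⊕1 = 0
Syndrome s16…s1 = 00010 → error at position 2.
Flip position 2: 1011011101110000101110011111001 → 1111011101110000101110011111001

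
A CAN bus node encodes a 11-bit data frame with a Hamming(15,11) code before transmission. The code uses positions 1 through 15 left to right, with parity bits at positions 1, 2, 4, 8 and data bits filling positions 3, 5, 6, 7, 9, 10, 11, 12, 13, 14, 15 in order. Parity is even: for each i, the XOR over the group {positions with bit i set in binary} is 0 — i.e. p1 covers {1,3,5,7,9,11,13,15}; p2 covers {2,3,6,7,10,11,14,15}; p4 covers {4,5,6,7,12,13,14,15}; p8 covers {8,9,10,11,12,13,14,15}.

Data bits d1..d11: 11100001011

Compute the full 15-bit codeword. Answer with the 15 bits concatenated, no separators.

Place data at non-parity positions: p1 p2 1 p4 1 1 0 p8 0 0 0 1 0 1 1
p1 (pos 1,3,5,7,9,11,13,15): XOR of data positions = 1⊕1⊕0⊕0⊕0⊕0⊕1 = 1
p2 (pos 2,3,6,7,10,11,14,15): XOR of data positions = 1⊕1⊕0⊕0⊕0⊕1⊕1 = 0
p4 (pos 4,5,6,7,12,13,14,15): XOR of data positions = 1⊕1⊕0⊕1⊕0⊕1⊕1 = 1
p8 (pos 8,9,10,11,12,13,14,15): XOR of data positions = 0⊕0⊕0⊕1⊕0⊕1⊕1 = 1
Codeword: 101111010001011

101111010001011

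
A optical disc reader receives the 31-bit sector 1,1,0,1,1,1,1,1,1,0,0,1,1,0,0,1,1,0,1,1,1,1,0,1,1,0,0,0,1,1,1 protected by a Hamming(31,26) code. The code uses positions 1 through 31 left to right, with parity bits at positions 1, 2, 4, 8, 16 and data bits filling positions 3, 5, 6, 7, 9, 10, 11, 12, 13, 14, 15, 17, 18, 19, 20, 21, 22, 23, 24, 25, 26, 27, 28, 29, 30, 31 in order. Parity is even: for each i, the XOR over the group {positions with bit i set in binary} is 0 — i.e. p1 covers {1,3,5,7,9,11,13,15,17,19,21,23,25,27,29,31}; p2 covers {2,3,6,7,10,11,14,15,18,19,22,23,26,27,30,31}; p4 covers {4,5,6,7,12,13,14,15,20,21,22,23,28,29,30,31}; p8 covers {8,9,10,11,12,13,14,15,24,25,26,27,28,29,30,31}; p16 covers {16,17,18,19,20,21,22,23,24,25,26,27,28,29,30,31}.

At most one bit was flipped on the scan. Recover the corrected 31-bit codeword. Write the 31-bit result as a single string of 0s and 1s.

s1 (pos 1,3,5,7,9,11,13,15,17,19,21,23,25,27,29,31): 1⊕0⊕1⊕1⊕1⊕0⊕1⊕0⊕1⊕1⊕1⊕0⊕1⊕0⊕1⊕1 = 1
s2 (pos 2,3,6,7,10,11,14,15,18,19,22,23,26,27,30,31): 1⊕0⊕1⊕1⊕0⊕0⊕0⊕0⊕0⊕1⊕1⊕0⊕0⊕0⊕1⊕1 = 1
s4 (pos 4,5,6,7,12,13,14,15,20,21,22,23,28,29,30,31): 1⊕1⊕1⊕1⊕1⊕1⊕0⊕0⊕1⊕1⊕1⊕0⊕0⊕1⊕1⊕1 = 0
s8 (pos 8,9,10,11,12,13,14,15,24,25,26,27,28,29,30,31): 1⊕1⊕0⊕0⊕1⊕1⊕0⊕0⊕1⊕1⊕0⊕0⊕0⊕1⊕1⊕1 = 1
s16 (pos 16,17,18,19,20,21,22,23,24,25,26,27,28,29,30,31): 1⊕1⊕0⊕1⊕1⊕1⊕1⊕0⊕1⊕1⊕0⊕0⊕0⊕1⊕1⊕1 = 1
Syndrome s16…s1 = 11011 → error at position 27.
Flip position 27: 1101111110011001101111011000111 → 1101111110011001101111011010111

1101111110011001101111011010111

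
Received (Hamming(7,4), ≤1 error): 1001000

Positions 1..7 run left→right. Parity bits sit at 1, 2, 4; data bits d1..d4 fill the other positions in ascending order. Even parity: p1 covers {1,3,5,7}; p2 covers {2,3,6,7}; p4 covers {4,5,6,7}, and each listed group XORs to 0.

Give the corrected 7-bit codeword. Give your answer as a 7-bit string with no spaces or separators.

s1 (pos 1,3,5,7): 1⊕0⊕0⊕0 = 1
s2 (pos 2,3,6,7): 0⊕0⊕0⊕0 = 0
s4 (pos 4,5,6,7): 1⊕0⊕0⊕0 = 1
Syndrome s4…s1 = 101 → error at position 5.
Flip position 5: 1001000 → 1001100

1001100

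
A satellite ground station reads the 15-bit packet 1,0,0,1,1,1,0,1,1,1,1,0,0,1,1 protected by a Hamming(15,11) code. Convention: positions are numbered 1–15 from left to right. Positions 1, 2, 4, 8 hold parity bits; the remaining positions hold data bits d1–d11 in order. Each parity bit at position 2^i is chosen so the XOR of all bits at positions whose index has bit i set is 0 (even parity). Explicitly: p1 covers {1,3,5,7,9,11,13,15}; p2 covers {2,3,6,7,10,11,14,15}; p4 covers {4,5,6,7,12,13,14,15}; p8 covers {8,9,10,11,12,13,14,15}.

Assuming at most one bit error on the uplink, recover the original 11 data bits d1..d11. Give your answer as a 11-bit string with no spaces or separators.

s1 (pos 1,3,5,7,9,11,13,15): 1⊕0⊕1⊕0⊕1⊕1⊕0⊕1 = 1
s2 (pos 2,3,6,7,10,11,14,15): 0⊕0⊕1⊕0⊕1⊕1⊕1⊕1 = 1
s4 (pos 4,5,6,7,12,13,14,15): 1⊕1⊕1⊕0⊕0⊕0⊕1⊕1 = 1
s8 (pos 8,9,10,11,12,13,14,15): 1⊕1⊕1⊕1⊕0⊕0⊕1⊕1 = 0
Syndrome s8…s1 = 0111 → error at position 7.
Flip position 7: 100111011110011 → 100111111110011
Read data bits from positions 3,5,6,7,9,10,11,12,13,14,15: 01111110011

01111110011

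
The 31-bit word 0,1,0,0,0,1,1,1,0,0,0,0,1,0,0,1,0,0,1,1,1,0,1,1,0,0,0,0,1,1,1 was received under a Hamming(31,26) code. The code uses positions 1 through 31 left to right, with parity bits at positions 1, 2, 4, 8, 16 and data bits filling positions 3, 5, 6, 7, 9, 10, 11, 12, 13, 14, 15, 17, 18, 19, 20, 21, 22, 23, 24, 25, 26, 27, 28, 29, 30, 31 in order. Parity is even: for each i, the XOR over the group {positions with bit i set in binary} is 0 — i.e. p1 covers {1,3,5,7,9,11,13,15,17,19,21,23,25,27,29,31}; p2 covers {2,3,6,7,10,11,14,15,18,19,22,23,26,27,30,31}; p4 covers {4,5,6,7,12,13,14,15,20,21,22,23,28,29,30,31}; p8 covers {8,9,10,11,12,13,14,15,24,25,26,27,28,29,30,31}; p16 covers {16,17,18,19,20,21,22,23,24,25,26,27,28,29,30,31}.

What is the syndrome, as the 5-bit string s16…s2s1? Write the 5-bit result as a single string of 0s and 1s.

10111

s1 (pos 1,3,5,7,9,11,13,15,17,19,21,23,25,27,29,31): 0⊕0⊕0⊕1⊕0⊕0⊕1⊕0⊕0⊕1⊕1⊕1⊕0⊕0⊕1⊕1 = 1
s2 (pos 2,3,6,7,10,11,14,15,18,19,22,23,26,27,30,31): 1⊕0⊕1⊕1⊕0⊕0⊕0⊕0⊕0⊕1⊕0⊕1⊕0⊕0⊕1⊕1 = 1
s4 (pos 4,5,6,7,12,13,14,15,20,21,22,23,28,29,30,31): 0⊕0⊕1⊕1⊕0⊕1⊕0⊕0⊕1⊕1⊕0⊕1⊕0⊕1⊕1⊕1 = 1
s8 (pos 8,9,10,11,12,13,14,15,24,25,26,27,28,29,30,31): 1⊕0⊕0⊕0⊕0⊕1⊕0⊕0⊕1⊕0⊕0⊕0⊕0⊕1⊕1⊕1 = 0
s16 (pos 16,17,18,19,20,21,22,23,24,25,26,27,28,29,30,31): 1⊕0⊕0⊕1⊕1⊕1⊕0⊕1⊕1⊕0⊕0⊕0⊕0⊕1⊕1⊕1 = 1
Syndrome s16…s1 = 10111 → error at position 23.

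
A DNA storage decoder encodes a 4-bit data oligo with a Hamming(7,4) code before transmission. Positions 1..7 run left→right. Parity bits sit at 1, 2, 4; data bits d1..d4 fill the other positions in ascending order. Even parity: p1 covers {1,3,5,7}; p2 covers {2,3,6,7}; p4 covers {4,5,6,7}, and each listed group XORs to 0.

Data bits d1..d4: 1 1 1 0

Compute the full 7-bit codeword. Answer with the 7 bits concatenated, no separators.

0010110

Place data at non-parity positions: p1 p2 1 p4 1 1 0
p1 (pos 1,3,5,7): XOR of data positions = 1⊕1⊕0 = 0
p2 (pos 2,3,6,7): XOR of data positions = 1⊕1⊕0 = 0
p4 (pos 4,5,6,7): XOR of data positions = 1⊕1⊕0 = 0
Codeword: 0010110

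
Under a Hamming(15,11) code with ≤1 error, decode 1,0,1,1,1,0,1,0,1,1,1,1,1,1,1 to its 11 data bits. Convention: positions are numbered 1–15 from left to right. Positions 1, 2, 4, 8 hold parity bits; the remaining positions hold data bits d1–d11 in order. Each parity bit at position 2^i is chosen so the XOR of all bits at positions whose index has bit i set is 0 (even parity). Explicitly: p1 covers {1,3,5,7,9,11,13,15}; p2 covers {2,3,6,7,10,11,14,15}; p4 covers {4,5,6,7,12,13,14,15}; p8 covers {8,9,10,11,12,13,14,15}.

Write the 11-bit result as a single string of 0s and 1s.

s1 (pos 1,3,5,7,9,11,13,15): 1⊕1⊕1⊕1⊕1⊕1⊕1⊕1 = 0
s2 (pos 2,3,6,7,10,11,14,15): 0⊕1⊕0⊕1⊕1⊕1⊕1⊕1 = 0
s4 (pos 4,5,6,7,12,13,14,15): 1⊕1⊕0⊕1⊕1⊕1⊕1⊕1 = 1
s8 (pos 8,9,10,11,12,13,14,15): 0⊕1⊕1⊕1⊕1⊕1⊕1⊕1 = 1
Syndrome s8…s1 = 1100 → error at position 12.
Flip position 12: 101110101111111 → 101110101110111
Read data bits from positions 3,5,6,7,9,10,11,12,13,14,15: 11011110111

11011110111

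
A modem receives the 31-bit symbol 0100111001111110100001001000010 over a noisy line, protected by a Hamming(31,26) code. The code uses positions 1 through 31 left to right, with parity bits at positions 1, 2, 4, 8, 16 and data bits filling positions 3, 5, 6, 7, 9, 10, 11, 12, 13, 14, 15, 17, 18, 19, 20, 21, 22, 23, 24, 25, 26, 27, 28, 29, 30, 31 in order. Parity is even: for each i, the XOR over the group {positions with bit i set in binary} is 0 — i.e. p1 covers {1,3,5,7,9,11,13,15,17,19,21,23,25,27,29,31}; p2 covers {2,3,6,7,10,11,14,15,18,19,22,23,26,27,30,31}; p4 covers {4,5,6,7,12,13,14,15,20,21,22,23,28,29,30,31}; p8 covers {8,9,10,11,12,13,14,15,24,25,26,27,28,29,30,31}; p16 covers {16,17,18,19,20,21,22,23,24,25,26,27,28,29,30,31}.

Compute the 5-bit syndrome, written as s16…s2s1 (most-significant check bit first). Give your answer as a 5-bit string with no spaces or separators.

s1 (pos 1,3,5,7,9,11,13,15,17,19,21,23,25,27,29,31): 0⊕0⊕1⊕1⊕0⊕1⊕1⊕1⊕1⊕0⊕0⊕0⊕1⊕0⊕0⊕0 = 1
s2 (pos 2,3,6,7,10,11,14,15,18,19,22,23,26,27,30,31): 1⊕0⊕1⊕1⊕1⊕1⊕1⊕1⊕0⊕0⊕1⊕0⊕0⊕0⊕1⊕0 = 1
s4 (pos 4,5,6,7,12,13,14,15,20,21,22,23,28,29,30,31): 0⊕1⊕1⊕1⊕1⊕1⊕1⊕1⊕0⊕0⊕1⊕0⊕0⊕0⊕1⊕0 = 1
s8 (pos 8,9,10,11,12,13,14,15,24,25,26,27,28,29,30,31): 0⊕0⊕1⊕1⊕1⊕1⊕1⊕1⊕0⊕1⊕0⊕0⊕0⊕0⊕1⊕0 = 0
s16 (pos 16,17,18,19,20,21,22,23,24,25,26,27,28,29,30,31): 0⊕1⊕0⊕0⊕0⊕0⊕1⊕0⊕0⊕1⊕0⊕0⊕0⊕0⊕1⊕0 = 0
Syndrome s16…s1 = 00111 → error at position 7.

00111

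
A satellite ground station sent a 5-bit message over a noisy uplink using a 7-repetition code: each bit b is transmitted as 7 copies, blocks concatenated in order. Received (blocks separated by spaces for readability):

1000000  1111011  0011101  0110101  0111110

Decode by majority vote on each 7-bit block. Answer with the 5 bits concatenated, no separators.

Block 1 (1000000): 1 one → 0
Block 2 (1111011): 6 ones → 1
Block 3 (0011101): 4 ones → 1
Block 4 (0110101): 4 ones → 1
Block 5 (0111110): 5 ones → 1

01111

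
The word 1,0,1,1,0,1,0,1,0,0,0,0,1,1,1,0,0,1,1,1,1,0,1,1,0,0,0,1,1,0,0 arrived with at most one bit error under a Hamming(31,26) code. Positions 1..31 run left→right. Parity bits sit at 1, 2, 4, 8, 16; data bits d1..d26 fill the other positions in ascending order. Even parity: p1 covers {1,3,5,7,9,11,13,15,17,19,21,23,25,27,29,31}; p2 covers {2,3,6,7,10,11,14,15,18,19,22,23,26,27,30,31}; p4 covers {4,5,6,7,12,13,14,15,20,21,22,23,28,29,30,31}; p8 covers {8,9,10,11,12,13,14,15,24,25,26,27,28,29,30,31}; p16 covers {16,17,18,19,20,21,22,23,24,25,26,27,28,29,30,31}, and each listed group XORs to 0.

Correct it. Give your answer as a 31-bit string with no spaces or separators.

1011010101001110011110110001100

s1 (pos 1,3,5,7,9,11,13,15,17,19,21,23,25,27,29,31): 1⊕1⊕0⊕0⊕0⊕0⊕1⊕1⊕0⊕1⊕1⊕1⊕0⊕0⊕1⊕0 = 0
s2 (pos 2,3,6,7,10,11,14,15,18,19,22,23,26,27,30,31): 0⊕1⊕1⊕0⊕0⊕0⊕1⊕1⊕1⊕1⊕0⊕1⊕0⊕0⊕0⊕0 = 1
s4 (pos 4,5,6,7,12,13,14,15,20,21,22,23,28,29,30,31): 1⊕0⊕1⊕0⊕0⊕1⊕1⊕1⊕1⊕1⊕0⊕1⊕1⊕1⊕0⊕0 = 0
s8 (pos 8,9,10,11,12,13,14,15,24,25,26,27,28,29,30,31): 1⊕0⊕0⊕0⊕0⊕1⊕1⊕1⊕1⊕0⊕0⊕0⊕1⊕1⊕0⊕0 = 1
s16 (pos 16,17,18,19,20,21,22,23,24,25,26,27,28,29,30,31): 0⊕0⊕1⊕1⊕1⊕1⊕0⊕1⊕1⊕0⊕0⊕0⊕1⊕1⊕0⊕0 = 0
Syndrome s16…s1 = 01010 → error at position 10.
Flip position 10: 1011010100001110011110110001100 → 1011010101001110011110110001100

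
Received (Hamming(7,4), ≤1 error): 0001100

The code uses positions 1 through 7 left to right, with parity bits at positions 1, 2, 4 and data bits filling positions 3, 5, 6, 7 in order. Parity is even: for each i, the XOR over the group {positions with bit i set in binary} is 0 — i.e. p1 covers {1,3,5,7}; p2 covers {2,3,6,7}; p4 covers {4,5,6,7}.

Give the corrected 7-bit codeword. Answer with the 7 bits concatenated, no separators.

1001100

s1 (pos 1,3,5,7): 0⊕0⊕1⊕0 = 1
s2 (pos 2,3,6,7): 0⊕0⊕0⊕0 = 0
s4 (pos 4,5,6,7): 1⊕1⊕0⊕0 = 0
Syndrome s4…s1 = 001 → error at position 1.
Flip position 1: 0001100 → 1001100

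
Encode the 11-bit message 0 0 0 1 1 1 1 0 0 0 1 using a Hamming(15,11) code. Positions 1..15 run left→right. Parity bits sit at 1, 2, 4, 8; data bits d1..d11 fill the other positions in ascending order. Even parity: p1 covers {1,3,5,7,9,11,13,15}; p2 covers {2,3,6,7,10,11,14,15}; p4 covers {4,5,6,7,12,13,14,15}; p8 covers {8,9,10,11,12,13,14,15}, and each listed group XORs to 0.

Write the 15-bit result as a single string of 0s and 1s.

Place data at non-parity positions: p1 p2 0 p4 0 0 1 p8 1 1 1 0 0 0 1
p1 (pos 1,3,5,7,9,11,13,15): XOR of data positions = 0⊕0⊕1⊕1⊕1⊕0⊕1 = 0
p2 (pos 2,3,6,7,10,11,14,15): XOR of data positions = 0⊕0⊕1⊕1⊕1⊕0⊕1 = 0
p4 (pos 4,5,6,7,12,13,14,15): XOR of data positions = 0⊕0⊕1⊕0⊕0⊕0⊕1 = 0
p8 (pos 8,9,10,11,12,13,14,15): XOR of data positions = 1⊕1⊕1⊕0⊕0⊕0⊕1 = 0
Codeword: 000000101110001

000000101110001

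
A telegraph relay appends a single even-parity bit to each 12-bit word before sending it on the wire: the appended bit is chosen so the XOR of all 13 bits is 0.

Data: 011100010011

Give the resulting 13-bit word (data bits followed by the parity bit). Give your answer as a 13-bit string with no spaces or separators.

0111000100110

XOR of the 12 data bits: 0⊕1⊕1⊕1⊕0⊕0⊕0⊕1⊕0⊕0⊕1⊕1 = 0
Parity bit = 0 (so all 13 bits XOR to 0).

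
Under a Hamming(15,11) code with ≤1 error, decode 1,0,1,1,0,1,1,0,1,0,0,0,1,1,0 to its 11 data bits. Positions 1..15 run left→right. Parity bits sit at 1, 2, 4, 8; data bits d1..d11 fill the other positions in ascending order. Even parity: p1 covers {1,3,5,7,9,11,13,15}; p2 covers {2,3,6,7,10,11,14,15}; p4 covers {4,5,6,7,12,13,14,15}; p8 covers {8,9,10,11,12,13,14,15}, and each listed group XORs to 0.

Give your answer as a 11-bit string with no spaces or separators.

10111000010

s1 (pos 1,3,5,7,9,11,13,15): 1⊕1⊕0⊕1⊕1⊕0⊕1⊕0 = 1
s2 (pos 2,3,6,7,10,11,14,15): 0⊕1⊕1⊕1⊕0⊕0⊕1⊕0 = 0
s4 (pos 4,5,6,7,12,13,14,15): 1⊕0⊕1⊕1⊕0⊕1⊕1⊕0 = 1
s8 (pos 8,9,10,11,12,13,14,15): 0⊕1⊕0⊕0⊕0⊕1⊕1⊕0 = 1
Syndrome s8…s1 = 1101 → error at position 13.
Flip position 13: 101101101000110 → 101101101000010
Read data bits from positions 3,5,6,7,9,10,11,12,13,14,15: 10111000010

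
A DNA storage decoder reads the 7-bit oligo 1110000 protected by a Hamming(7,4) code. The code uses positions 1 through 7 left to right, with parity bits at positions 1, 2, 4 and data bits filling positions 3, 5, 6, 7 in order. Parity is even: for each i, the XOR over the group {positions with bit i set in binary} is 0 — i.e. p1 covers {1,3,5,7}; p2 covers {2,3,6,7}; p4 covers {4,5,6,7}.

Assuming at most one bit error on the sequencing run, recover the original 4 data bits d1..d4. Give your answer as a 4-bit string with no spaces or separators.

1000

s1 (pos 1,3,5,7): 1⊕1⊕0⊕0 = 0
s2 (pos 2,3,6,7): 1⊕1⊕0⊕0 = 0
s4 (pos 4,5,6,7): 0⊕0⊕0⊕0 = 0
Syndrome s4…s1 = 000 → no error.
Read data bits from positions 3,5,6,7: 1000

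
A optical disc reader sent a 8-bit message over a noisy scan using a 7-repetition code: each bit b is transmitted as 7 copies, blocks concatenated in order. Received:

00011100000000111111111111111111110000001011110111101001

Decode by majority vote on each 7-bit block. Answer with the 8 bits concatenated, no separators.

00111011

Block 1 (0001110): 3 ones → 0
Block 2 (0000000): 0 ones → 0
Block 3 (1111111): 7 ones → 1
Block 4 (1111111): 7 ones → 1
Block 5 (1111110): 6 ones → 1
Block 6 (0000010): 1 one → 0
Block 7 (1111011): 6 ones → 1
Block 8 (1101001): 4 ones → 1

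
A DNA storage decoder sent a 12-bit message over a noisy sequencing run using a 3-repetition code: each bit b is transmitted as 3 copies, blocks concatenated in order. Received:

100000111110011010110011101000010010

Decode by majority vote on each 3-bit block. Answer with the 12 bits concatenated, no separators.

Block 1 (100): 1 one → 0
Block 2 (000): 0 ones → 0
Block 3 (111): 3 ones → 1
Block 4 (110): 2 ones → 1
Block 5 (011): 2 ones → 1
Block 6 (010): 1 one → 0
Block 7 (110): 2 ones → 1
Block 8 (011): 2 ones → 1
Block 9 (101): 2 ones → 1
Block 10 (000): 0 ones → 0
Block 11 (010): 1 one → 0
Block 12 (010): 1 one → 0

001110111000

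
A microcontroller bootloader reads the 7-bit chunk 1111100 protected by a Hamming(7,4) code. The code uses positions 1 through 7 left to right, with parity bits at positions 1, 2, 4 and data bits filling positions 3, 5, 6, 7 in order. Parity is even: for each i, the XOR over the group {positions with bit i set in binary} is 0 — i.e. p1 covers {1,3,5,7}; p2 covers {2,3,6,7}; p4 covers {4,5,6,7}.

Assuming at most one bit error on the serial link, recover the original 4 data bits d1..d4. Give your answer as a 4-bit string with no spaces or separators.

s1 (pos 1,3,5,7): 1⊕1⊕1⊕0 = 1
s2 (pos 2,3,6,7): 1⊕1⊕0⊕0 = 0
s4 (pos 4,5,6,7): 1⊕1⊕0⊕0 = 0
Syndrome s4…s1 = 001 → error at position 1.
Flip position 1: 1111100 → 0111100
Read data bits from positions 3,5,6,7: 1100

1100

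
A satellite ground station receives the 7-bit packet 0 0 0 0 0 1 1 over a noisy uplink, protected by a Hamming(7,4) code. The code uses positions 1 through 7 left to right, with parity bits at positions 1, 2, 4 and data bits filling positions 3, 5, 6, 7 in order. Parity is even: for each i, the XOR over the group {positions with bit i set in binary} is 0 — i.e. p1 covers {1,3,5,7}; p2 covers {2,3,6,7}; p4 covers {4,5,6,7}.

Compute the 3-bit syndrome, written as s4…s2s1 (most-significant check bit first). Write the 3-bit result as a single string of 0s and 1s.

s1 (pos 1,3,5,7): 0⊕0⊕0⊕1 = 1
s2 (pos 2,3,6,7): 0⊕0⊕1⊕1 = 0
s4 (pos 4,5,6,7): 0⊕0⊕1⊕1 = 0
Syndrome s4…s1 = 001 → error at position 1.

001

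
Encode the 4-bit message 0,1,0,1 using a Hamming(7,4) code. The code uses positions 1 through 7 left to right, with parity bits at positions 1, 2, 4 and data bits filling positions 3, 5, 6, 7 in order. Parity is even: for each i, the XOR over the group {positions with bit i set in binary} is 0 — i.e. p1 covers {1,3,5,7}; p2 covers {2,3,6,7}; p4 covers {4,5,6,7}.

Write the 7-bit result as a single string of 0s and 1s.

0100101

Place data at non-parity positions: p1 p2 0 p4 1 0 1
p1 (pos 1,3,5,7): XOR of data positions = 0⊕1⊕1 = 0
p2 (pos 2,3,6,7): XOR of data positions = 0⊕0⊕1 = 1
p4 (pos 4,5,6,7): XOR of data positions = 1⊕0⊕1 = 0
Codeword: 0100101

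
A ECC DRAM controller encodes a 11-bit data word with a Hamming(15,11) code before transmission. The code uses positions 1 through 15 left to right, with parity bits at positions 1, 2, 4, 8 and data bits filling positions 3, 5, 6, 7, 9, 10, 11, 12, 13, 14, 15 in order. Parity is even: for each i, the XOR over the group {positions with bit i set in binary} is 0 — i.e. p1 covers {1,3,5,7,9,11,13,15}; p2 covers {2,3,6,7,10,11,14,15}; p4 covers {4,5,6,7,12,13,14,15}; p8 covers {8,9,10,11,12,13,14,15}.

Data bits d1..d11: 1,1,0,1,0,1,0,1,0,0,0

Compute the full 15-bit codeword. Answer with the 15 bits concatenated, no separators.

Place data at non-parity positions: p1 p2 1 p4 1 0 1 p8 0 1 0 1 0 0 0
p1 (pos 1,3,5,7,9,11,13,15): XOR of data positions = 1⊕1⊕1⊕0⊕0⊕0⊕0 = 1
p2 (pos 2,3,6,7,10,11,14,15): XOR of data positions = 1⊕0⊕1⊕1⊕0⊕0⊕0 = 1
p4 (pos 4,5,6,7,12,13,14,15): XOR of data positions = 1⊕0⊕1⊕1⊕0⊕0⊕0 = 1
p8 (pos 8,9,10,11,12,13,14,15): XOR of data positions = 0⊕1⊕0⊕1⊕0⊕0⊕0 = 0
Codeword: 111110100101000

111110100101000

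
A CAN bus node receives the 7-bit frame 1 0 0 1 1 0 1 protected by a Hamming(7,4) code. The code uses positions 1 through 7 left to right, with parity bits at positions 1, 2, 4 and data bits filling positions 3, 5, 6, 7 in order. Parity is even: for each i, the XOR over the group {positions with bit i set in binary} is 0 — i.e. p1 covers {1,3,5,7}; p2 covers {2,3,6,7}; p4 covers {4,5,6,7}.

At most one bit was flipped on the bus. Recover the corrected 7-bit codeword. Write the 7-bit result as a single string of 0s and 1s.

1001100

s1 (pos 1,3,5,7): 1⊕0⊕1⊕1 = 1
s2 (pos 2,3,6,7): 0⊕0⊕0⊕1 = 1
s4 (pos 4,5,6,7): 1⊕1⊕0⊕1 = 1
Syndrome s4…s1 = 111 → error at position 7.
Flip position 7: 1001101 → 1001100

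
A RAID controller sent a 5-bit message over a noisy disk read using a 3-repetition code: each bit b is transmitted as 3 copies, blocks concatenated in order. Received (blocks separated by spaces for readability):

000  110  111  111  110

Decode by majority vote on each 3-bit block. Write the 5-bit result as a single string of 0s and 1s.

01111

Block 1 (000): 0 ones → 0
Block 2 (110): 2 ones → 1
Block 3 (111): 3 ones → 1
Block 4 (111): 3 ones → 1
Block 5 (110): 2 ones → 1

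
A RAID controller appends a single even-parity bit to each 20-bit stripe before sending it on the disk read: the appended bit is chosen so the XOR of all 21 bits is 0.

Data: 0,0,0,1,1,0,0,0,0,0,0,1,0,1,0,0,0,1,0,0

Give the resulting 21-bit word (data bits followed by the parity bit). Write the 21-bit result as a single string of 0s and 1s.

XOR of the 20 data bits: 0⊕0⊕0⊕1⊕1⊕0⊕0⊕0⊕0⊕0⊕0⊕1⊕0⊕1⊕0⊕0⊕0⊕1⊕0⊕0 = 1
Parity bit = 1 (so all 21 bits XOR to 0).

000110000001010001001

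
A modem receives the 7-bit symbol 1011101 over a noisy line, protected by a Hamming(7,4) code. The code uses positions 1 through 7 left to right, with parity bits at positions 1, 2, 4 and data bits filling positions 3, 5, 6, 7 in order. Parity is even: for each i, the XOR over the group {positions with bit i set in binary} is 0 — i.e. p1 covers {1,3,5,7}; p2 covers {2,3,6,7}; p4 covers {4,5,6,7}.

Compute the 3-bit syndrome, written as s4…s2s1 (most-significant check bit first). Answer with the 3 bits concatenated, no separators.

s1 (pos 1,3,5,7): 1⊕1⊕1⊕1 = 0
s2 (pos 2,3,6,7): 0⊕1⊕0⊕1 = 0
s4 (pos 4,5,6,7): 1⊕1⊕0⊕1 = 1
Syndrome s4…s1 = 100 → error at position 4.

100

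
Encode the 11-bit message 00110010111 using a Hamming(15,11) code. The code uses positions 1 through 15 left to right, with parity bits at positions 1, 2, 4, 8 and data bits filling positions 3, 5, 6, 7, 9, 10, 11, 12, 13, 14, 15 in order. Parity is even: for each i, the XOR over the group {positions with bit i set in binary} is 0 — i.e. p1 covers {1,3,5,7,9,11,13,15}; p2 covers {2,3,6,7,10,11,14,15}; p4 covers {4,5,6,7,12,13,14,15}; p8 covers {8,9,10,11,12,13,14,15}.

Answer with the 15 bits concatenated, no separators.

Place data at non-parity positions: p1 p2 0 p4 0 1 1 p8 0 0 1 0 1 1 1
p1 (pos 1,3,5,7,9,11,13,15): XOR of data positions = 0⊕0⊕1⊕0⊕1⊕1⊕1 = 0
p2 (pos 2,3,6,7,10,11,14,15): XOR of data positions = 0⊕1⊕1⊕0⊕1⊕1⊕1 = 1
p4 (pos 4,5,6,7,12,13,14,15): XOR of data positions = 0⊕1⊕1⊕0⊕1⊕1⊕1 = 1
p8 (pos 8,9,10,11,12,13,14,15): XOR of data positions = 0⊕0⊕1⊕0⊕1⊕1⊕1 = 0
Codeword: 010101100010111

010101100010111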